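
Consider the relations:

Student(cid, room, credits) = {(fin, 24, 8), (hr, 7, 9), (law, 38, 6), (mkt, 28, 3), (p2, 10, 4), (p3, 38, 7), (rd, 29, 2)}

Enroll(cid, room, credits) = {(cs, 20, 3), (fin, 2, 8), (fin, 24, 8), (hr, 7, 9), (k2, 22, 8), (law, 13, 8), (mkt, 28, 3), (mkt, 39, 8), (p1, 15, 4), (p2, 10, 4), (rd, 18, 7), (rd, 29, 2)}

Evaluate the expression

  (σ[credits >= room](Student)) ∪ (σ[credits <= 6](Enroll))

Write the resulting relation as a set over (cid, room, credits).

{(cs, 20, 3), (hr, 7, 9), (mkt, 28, 3), (p1, 15, 4), (p2, 10, 4), (rd, 29, 2)}

Selection credits >= room: {(hr, 7, 9)}
Selection credits <= 6: {(cs, 20, 3), (mkt, 28, 3), (p1, 15, 4), (p2, 10, 4), (rd, 29, 2)}
Set union of the two operands is {(cs, 20, 3), (hr, 7, 9), (mkt, 28, 3), (p1, 15, 4), (p2, 10, 4), (rd, 29, 2)}.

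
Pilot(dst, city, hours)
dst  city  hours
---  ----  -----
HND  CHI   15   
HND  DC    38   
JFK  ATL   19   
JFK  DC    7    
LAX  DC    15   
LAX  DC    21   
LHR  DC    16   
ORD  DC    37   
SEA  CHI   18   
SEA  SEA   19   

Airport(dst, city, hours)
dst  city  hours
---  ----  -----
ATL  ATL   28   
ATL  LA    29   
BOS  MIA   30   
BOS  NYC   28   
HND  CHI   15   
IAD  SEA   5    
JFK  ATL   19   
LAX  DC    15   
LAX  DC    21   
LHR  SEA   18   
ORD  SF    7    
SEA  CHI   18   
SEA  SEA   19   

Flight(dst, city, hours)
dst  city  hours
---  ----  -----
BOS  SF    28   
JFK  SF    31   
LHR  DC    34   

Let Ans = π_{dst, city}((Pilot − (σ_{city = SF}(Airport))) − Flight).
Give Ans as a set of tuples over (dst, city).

{(HND, CHI), (HND, DC), (JFK, ATL), (JFK, DC), (LAX, DC), (LHR, DC), (ORD, DC), (SEA, CHI), (SEA, SEA)}

Filtering on city = SF leaves {(ORD, SF, 7)}.
Set difference of the two operands is {(HND, CHI, 15), (HND, DC, 38), (JFK, ATL, 19), (JFK, DC, 7), (LAX, DC, 15), (LAX, DC, 21), (LHR, DC, 16), (ORD, DC, 37), (SEA, CHI, 18), (SEA, SEA, 19)}.
Set difference of the two operands is {(HND, CHI, 15), (HND, DC, 38), (JFK, ATL, 19), (JFK, DC, 7), (LAX, DC, 15), (LAX, DC, 21), (LHR, DC, 16), (ORD, DC, 37), (SEA, CHI, 18), (SEA, SEA, 19)}.
Projecting to dst, city (1 duplicate(s) eliminated): {(HND, CHI), (HND, DC), (JFK, ATL), (JFK, DC), (LAX, DC), (LHR, DC), (ORD, DC), (SEA, CHI), (SEA, SEA)}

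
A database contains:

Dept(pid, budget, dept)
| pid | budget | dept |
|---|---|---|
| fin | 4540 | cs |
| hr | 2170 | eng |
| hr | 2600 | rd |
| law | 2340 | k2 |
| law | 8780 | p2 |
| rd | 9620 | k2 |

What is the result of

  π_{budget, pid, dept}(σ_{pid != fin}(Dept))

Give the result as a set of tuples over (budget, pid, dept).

{(2170, hr, eng), (2340, law, k2), (2600, hr, rd), (8780, law, p2), (9620, rd, k2)}

σ[pid != fin]: keep tuples satisfying pid != fin → {(hr, 2170, eng), (hr, 2600, rd), (law, 2340, k2), (law, 8780, p2), (rd, 9620, k2)}
Projecting to budget, pid, dept: {(2170, hr, eng), (2340, law, k2), (2600, hr, rd), (8780, law, p2), (9620, rd, k2)}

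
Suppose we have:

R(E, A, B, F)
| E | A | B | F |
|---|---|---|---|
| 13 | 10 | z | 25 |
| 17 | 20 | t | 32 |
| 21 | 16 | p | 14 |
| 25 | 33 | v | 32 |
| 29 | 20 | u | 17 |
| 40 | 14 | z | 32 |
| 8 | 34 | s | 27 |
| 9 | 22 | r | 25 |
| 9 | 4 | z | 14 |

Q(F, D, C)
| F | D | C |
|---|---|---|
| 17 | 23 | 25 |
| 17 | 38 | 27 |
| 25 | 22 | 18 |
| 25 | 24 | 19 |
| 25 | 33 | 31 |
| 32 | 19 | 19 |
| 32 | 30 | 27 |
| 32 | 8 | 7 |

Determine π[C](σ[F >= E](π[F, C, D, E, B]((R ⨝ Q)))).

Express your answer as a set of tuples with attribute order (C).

Natural join on F: {(13, 10, z, 25, 22, 18), (13, 10, z, 25, 24, 19), (13, 10, z, 25, 33, 31), (17, 20, t, 32, 19, 19), (17, 20, t, 32, 30, 27), (17, 20, t, 32, 8, 7), (25, 33, v, 32, 19, 19), (25, 33, v, 32, 30, 27), (25, 33, v, 32, 8, 7), (29, 20, u, 17, 23, 25), (29, 20, u, 17, 38, 27), (40, 14, z, 32, 19, 19), (40, 14, z, 32, 30, 27), (40, 14, z, 32, 8, 7), (9, 22, r, 25, 22, 18), (9, 22, r, 25, 24, 19), (9, 22, r, 25, 33, 31)}
Projecting to F, C, D, E, B: {(17, 25, 23, 29, u), (17, 27, 38, 29, u), (25, 18, 22, 13, z), (25, 18, 22, 9, r), (25, 19, 24, 13, z), (25, 19, 24, 9, r), (25, 31, 33, 13, z), (25, 31, 33, 9, r), (32, 19, 19, 17, t), (32, 19, 19, 25, v), (32, 19, 19, 40, z), (32, 27, 30, 17, t), (32, 27, 30, 25, v), (32, 27, 30, 40, z), (32, 7, 8, 17, t), (32, 7, 8, 25, v), (32, 7, 8, 40, z)}
Apply σ_{F >= E}; surviving tuples: {(25, 18, 22, 13, z), (25, 18, 22, 9, r), (25, 19, 24, 13, z), (25, 19, 24, 9, r), (25, 31, 33, 13, z), (25, 31, 33, 9, r), (32, 19, 19, 17, t), (32, 19, 19, 25, v), (32, 27, 30, 17, t), (32, 27, 30, 25, v), (32, 7, 8, 17, t), (32, 7, 8, 25, v)}
Projecting to C (7 duplicate(s) eliminated): {18, 19, 27, 31, 7}

{18, 19, 27, 31, 7}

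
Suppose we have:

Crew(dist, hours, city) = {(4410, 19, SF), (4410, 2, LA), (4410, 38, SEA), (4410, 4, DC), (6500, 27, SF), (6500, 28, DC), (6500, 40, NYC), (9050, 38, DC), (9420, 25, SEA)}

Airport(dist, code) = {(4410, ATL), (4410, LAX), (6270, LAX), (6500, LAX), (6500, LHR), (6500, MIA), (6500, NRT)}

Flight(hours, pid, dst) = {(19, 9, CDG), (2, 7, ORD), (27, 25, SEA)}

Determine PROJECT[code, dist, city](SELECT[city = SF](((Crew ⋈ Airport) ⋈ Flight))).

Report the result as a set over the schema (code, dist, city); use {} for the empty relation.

{(ATL, 4410, SF), (LAX, 4410, SF), (LAX, 6500, SF), (LHR, 6500, SF), (MIA, 6500, SF), (NRT, 6500, SF)}

Crew ⋈ Airport (natural join on dist): {(4410, 19, SF, ATL), (4410, 19, SF, LAX), (4410, 2, LA, ATL), (4410, 2, LA, LAX), (4410, 38, SEA, ATL), (4410, 38, SEA, LAX), (4410, 4, DC, ATL), (4410, 4, DC, LAX), (6500, 27, SF, LAX), (6500, 27, SF, LHR), (6500, 27, SF, MIA), (6500, 27, SF, NRT), (6500, 28, DC, LAX), (6500, 28, DC, LHR), (6500, 28, DC, MIA), (6500, 28, DC, NRT), (6500, 40, NYC, LAX), (6500, 40, NYC, LHR), (6500, 40, NYC, MIA), (6500, 40, NYC, NRT)}
(Crew ⋈ Airport) ⋈ Flight (natural join on hours): {(4410, 19, SF, ATL, 9, CDG), (4410, 19, SF, LAX, 9, CDG), (4410, 2, LA, ATL, 7, ORD), (4410, 2, LA, LAX, 7, ORD), (6500, 27, SF, LAX, 25, SEA), (6500, 27, SF, LHR, 25, SEA), (6500, 27, SF, MIA, 25, SEA), (6500, 27, SF, NRT, 25, SEA)}
σ[city = SF]: keep tuples satisfying city = SF → {(4410, 19, SF, ATL, 9, CDG), (4410, 19, SF, LAX, 9, CDG), (6500, 27, SF, LAX, 25, SEA), (6500, 27, SF, LHR, 25, SEA), (6500, 27, SF, MIA, 25, SEA), (6500, 27, SF, NRT, 25, SEA)}
Projecting to code, dist, city: {(ATL, 4410, SF), (LAX, 4410, SF), (LAX, 6500, SF), (LHR, 6500, SF), (MIA, 6500, SF), (NRT, 6500, SF)}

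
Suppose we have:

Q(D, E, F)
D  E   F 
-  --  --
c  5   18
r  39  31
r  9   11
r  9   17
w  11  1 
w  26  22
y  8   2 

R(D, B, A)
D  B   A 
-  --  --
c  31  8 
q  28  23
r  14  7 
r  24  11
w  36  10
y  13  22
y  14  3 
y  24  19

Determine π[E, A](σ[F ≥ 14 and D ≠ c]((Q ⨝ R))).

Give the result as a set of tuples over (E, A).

{(26, 10), (39, 11), (39, 7), (9, 11), (9, 7)}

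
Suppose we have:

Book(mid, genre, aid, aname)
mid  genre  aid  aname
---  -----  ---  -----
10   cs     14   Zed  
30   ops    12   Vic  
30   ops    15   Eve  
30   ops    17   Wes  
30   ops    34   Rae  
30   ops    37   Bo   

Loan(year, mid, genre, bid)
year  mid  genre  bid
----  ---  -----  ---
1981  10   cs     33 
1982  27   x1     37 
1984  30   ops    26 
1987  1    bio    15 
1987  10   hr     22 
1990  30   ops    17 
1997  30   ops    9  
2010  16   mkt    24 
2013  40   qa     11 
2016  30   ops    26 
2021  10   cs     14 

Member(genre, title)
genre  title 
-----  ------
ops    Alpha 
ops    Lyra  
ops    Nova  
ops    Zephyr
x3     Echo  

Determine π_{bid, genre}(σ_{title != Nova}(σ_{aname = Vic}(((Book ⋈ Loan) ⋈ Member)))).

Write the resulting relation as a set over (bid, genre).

{(17, ops), (26, ops), (9, ops)}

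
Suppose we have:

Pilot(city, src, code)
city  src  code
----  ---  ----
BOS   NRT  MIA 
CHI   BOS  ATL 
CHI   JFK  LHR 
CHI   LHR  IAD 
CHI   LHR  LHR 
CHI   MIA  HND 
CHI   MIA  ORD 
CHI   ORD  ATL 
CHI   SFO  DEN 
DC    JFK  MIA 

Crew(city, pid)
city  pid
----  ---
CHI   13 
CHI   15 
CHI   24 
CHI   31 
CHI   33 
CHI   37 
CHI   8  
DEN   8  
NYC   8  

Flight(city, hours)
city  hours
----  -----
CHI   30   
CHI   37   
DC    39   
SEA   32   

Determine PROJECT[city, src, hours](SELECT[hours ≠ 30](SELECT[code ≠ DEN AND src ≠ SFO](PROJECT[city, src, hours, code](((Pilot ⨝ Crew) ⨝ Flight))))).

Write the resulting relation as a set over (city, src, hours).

{(CHI, BOS, 37), (CHI, JFK, 37), (CHI, LHR, 37), (CHI, MIA, 37), (CHI, ORD, 37)}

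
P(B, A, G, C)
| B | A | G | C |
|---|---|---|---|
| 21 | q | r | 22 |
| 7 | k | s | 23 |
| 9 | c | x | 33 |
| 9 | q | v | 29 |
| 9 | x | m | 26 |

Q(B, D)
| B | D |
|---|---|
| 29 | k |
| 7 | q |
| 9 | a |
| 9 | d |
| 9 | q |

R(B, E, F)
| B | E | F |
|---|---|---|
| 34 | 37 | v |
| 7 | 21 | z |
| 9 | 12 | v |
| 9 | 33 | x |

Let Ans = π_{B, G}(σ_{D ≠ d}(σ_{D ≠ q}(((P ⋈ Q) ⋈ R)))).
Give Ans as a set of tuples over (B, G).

{(9, m), (9, v), (9, x)}

Joining P and Q on B yields {(7, k, s, 23, q), (9, c, x, 33, a), (9, c, x, 33, d), (9, c, x, 33, q), (9, q, v, 29, a), (9, q, v, 29, d), (9, q, v, 29, q), (9, x, m, 26, a), (9, x, m, 26, d), (9, x, m, 26, q)}.
Joining (P ⋈ Q) and R on B yields {(7, k, s, 23, q, 21, z), (9, c, x, 33, a, 12, v), (9, c, x, 33, a, 33, x), (9, c, x, 33, d, 12, v), (9, c, x, 33, d, 33, x), (9, c, x, 33, q, 12, v), (9, c, x, 33, q, 33, x), (9, q, v, 29, a, 12, v), (9, q, v, 29, a, 33, x), (9, q, v, 29, d, 12, v), (9, q, v, 29, d, 33, x), (9, q, v, 29, q, 12, v), (9, q, v, 29, q, 33, x), (9, x, m, 26, a, 12, v), (9, x, m, 26, a, 33, x), (9, x, m, 26, d, 12, v), (9, x, m, 26, d, 33, x), (9, x, m, 26, q, 12, v), (9, x, m, 26, q, 33, x)}.
Filtering on D ≠ q leaves {(9, c, x, 33, a, 12, v), (9, c, x, 33, a, 33, x), (9, c, x, 33, d, 12, v), (9, c, x, 33, d, 33, x), (9, q, v, 29, a, 12, v), (9, q, v, 29, a, 33, x), (9, q, v, 29, d, 12, v), (9, q, v, 29, d, 33, x), (9, x, m, 26, a, 12, v), (9, x, m, 26, a, 33, x), (9, x, m, 26, d, 12, v), (9, x, m, 26, d, 33, x)}.
Filtering on D ≠ d leaves {(9, c, x, 33, a, 12, v), (9, c, x, 33, a, 33, x), (9, q, v, 29, a, 12, v), (9, q, v, 29, a, 33, x), (9, x, m, 26, a, 12, v), (9, x, m, 26, a, 33, x)}.
π[B, G]: project onto (B, G) (3 duplicate(s) eliminated) → {(9, m), (9, v), (9, x)}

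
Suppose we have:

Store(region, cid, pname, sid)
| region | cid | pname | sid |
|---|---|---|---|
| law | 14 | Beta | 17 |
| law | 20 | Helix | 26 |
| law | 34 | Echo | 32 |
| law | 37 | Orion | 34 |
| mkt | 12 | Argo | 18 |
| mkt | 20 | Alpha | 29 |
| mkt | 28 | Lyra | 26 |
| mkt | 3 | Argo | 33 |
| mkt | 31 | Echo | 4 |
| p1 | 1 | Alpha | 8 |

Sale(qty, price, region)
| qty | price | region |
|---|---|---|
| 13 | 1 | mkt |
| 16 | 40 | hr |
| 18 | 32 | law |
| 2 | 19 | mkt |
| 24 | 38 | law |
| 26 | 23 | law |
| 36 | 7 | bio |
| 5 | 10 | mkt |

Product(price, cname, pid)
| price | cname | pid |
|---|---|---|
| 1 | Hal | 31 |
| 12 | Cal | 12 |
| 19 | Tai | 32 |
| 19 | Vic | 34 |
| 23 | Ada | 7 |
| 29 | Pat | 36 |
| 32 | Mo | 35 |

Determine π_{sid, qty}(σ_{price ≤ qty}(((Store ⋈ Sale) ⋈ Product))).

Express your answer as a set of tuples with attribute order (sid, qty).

Natural join on region: {(law, 14, Beta, 17, 18, 32), (law, 14, Beta, 17, 24, 38), (law, 14, Beta, 17, 26, 23), (law, 20, Helix, 26, 18, 32), (law, 20, Helix, 26, 24, 38), (law, 20, Helix, 26, 26, 23), (law, 34, Echo, 32, 18, 32), (law, 34, Echo, 32, 24, 38), (law, 34, Echo, 32, 26, 23), (law, 37, Orion, 34, 18, 32), (law, 37, Orion, 34, 24, 38), (law, 37, Orion, 34, 26, 23), (mkt, 12, Argo, 18, 13, 1), (mkt, 12, Argo, 18, 2, 19), (mkt, 12, Argo, 18, 5, 10), (mkt, 20, Alpha, 29, 13, 1), (mkt, 20, Alpha, 29, 2, 19), (mkt, 20, Alpha, 29, 5, 10), (mkt, 28, Lyra, 26, 13, 1), (mkt, 28, Lyra, 26, 2, 19), (mkt, 28, Lyra, 26, 5, 10), (mkt, 3, Argo, 33, 13, 1), (mkt, 3, Argo, 33, 2, 19), (mkt, 3, Argo, 33, 5, 10), (mkt, 31, Echo, 4, 13, 1), (mkt, 31, Echo, 4, 2, 19), (mkt, 31, Echo, 4, 5, 10)}
Natural join on price: {(law, 14, Beta, 17, 18, 32, Mo, 35), (law, 14, Beta, 17, 26, 23, Ada, 7), (law, 20, Helix, 26, 18, 32, Mo, 35), (law, 20, Helix, 26, 26, 23, Ada, 7), (law, 34, Echo, 32, 18, 32, Mo, 35), (law, 34, Echo, 32, 26, 23, Ada, 7), (law, 37, Orion, 34, 18, 32, Mo, 35), (law, 37, Orion, 34, 26, 23, Ada, 7), (mkt, 12, Argo, 18, 13, 1, Hal, 31), (mkt, 12, Argo, 18, 2, 19, Tai, 32), (mkt, 12, Argo, 18, 2, 19, Vic, 34), (mkt, 20, Alpha, 29, 13, 1, Hal, 31), (mkt, 20, Alpha, 29, 2, 19, Tai, 32), (mkt, 20, Alpha, 29, 2, 19, Vic, 34), (mkt, 28, Lyra, 26, 13, 1, Hal, 31), (mkt, 28, Lyra, 26, 2, 19, Tai, 32), (mkt, 28, Lyra, 26, 2, 19, Vic, 34), (mkt, 3, Argo, 33, 13, 1, Hal, 31), (mkt, 3, Argo, 33, 2, 19, Tai, 32), (mkt, 3, Argo, 33, 2, 19, Vic, 34), (mkt, 31, Echo, 4, 13, 1, Hal, 31), (mkt, 31, Echo, 4, 2, 19, Tai, 32), (mkt, 31, Echo, 4, 2, 19, Vic, 34)}
Filtering on price ≤ qty leaves {(law, 14, Beta, 17, 26, 23, Ada, 7), (law, 20, Helix, 26, 26, 23, Ada, 7), (law, 34, Echo, 32, 26, 23, Ada, 7), (law, 37, Orion, 34, 26, 23, Ada, 7), (mkt, 12, Argo, 18, 13, 1, Hal, 31), (mkt, 20, Alpha, 29, 13, 1, Hal, 31), (mkt, 28, Lyra, 26, 13, 1, Hal, 31), (mkt, 3, Argo, 33, 13, 1, Hal, 31), (mkt, 31, Echo, 4, 13, 1, Hal, 31)}.
Projecting to sid, qty: {(17, 26), (18, 13), (26, 13), (26, 26), (29, 13), (32, 26), (33, 13), (34, 26), (4, 13)}

{(17, 26), (18, 13), (26, 13), (26, 26), (29, 13), (32, 26), (33, 13), (34, 26), (4, 13)}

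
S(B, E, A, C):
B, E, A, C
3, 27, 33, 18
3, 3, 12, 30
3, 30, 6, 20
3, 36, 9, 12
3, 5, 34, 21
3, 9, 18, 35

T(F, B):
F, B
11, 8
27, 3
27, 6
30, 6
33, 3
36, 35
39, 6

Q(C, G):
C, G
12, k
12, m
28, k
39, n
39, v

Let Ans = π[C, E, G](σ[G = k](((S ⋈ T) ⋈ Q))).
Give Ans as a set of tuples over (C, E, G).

Joining S and T on B yields {(3, 27, 33, 18, 27), (3, 27, 33, 18, 33), (3, 3, 12, 30, 27), (3, 3, 12, 30, 33), (3, 30, 6, 20, 27), (3, 30, 6, 20, 33), (3, 36, 9, 12, 27), (3, 36, 9, 12, 33), (3, 5, 34, 21, 27), (3, 5, 34, 21, 33), (3, 9, 18, 35, 27), (3, 9, 18, 35, 33)}.
Joining (S ⋈ T) and Q on C yields {(3, 36, 9, 12, 27, k), (3, 36, 9, 12, 27, m), (3, 36, 9, 12, 33, k), (3, 36, 9, 12, 33, m)}.
Filtering on G = k leaves {(3, 36, 9, 12, 27, k), (3, 36, 9, 12, 33, k)}.
Projecting to C, E, G (1 duplicate(s) eliminated): {(12, 36, k)}

{(12, 36, k)}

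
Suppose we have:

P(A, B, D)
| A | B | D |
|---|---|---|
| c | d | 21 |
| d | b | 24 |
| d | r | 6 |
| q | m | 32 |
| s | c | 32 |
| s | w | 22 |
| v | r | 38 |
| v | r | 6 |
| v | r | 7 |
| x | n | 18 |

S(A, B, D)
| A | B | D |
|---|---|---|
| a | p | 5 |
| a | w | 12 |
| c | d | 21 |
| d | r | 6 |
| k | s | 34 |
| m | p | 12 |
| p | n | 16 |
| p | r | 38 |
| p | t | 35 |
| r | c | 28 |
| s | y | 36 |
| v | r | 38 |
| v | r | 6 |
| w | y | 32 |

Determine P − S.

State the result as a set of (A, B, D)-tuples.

Difference: {(c, d, 21), (d, b, 24), (d, r, 6), (q, m, 32), (s, c, 32), (s, w, 22), (v, r, 38), (v, r, 6), (v, r, 7), (x, n, 18)} with {(a, p, 5), (a, w, 12), (c, d, 21), (d, r, 6), (k, s, 34), (m, p, 12), (p, n, 16), (p, r, 38), (p, t, 35), (r, c, 28), (s, y, 36), (v, r, 38), (v, r, 6), (w, y, 32)} → {(d, b, 24), (q, m, 32), (s, c, 32), (s, w, 22), (v, r, 7), (x, n, 18)}

{(d, b, 24), (q, m, 32), (s, c, 32), (s, w, 22), (v, r, 7), (x, n, 18)}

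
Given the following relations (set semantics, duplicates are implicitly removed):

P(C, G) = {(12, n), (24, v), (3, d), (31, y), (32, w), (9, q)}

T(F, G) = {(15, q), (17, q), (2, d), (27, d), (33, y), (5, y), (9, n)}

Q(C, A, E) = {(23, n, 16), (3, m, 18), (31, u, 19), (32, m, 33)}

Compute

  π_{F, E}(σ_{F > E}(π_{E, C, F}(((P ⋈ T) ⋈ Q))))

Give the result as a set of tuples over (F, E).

Joining P and T on G yields {(12, n, 9), (3, d, 2), (3, d, 27), (31, y, 33), (31, y, 5), (9, q, 15), (9, q, 17)}.
Joining (P ⋈ T) and Q on C yields {(3, d, 2, m, 18), (3, d, 27, m, 18), (31, y, 33, u, 19), (31, y, 5, u, 19)}.
Keep only column(s) E, C, F: {(18, 3, 2), (18, 3, 27), (19, 31, 33), (19, 31, 5)}
Filtering on F > E leaves {(18, 3, 27), (19, 31, 33)}.
Keep only column(s) F, E: {(27, 18), (33, 19)}

{(27, 18), (33, 19)}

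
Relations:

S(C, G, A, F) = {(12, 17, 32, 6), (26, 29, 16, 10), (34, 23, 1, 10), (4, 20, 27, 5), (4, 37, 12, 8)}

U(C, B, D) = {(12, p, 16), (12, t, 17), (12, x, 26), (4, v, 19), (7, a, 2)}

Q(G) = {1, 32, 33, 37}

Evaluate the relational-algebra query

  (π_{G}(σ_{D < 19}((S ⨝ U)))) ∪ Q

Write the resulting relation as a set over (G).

{1, 17, 32, 33, 37}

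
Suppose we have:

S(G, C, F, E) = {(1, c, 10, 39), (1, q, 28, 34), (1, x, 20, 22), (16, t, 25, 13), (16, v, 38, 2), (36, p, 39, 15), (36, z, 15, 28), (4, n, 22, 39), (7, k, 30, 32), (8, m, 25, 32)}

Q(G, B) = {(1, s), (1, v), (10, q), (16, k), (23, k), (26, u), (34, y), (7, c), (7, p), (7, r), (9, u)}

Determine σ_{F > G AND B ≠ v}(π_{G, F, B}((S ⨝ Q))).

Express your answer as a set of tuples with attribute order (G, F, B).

{(1, 10, s), (1, 20, s), (1, 28, s), (16, 25, k), (16, 38, k), (7, 30, c), (7, 30, p), (7, 30, r)}

S ⋈ Q (natural join on G): {(1, c, 10, 39, s), (1, c, 10, 39, v), (1, q, 28, 34, s), (1, q, 28, 34, v), (1, x, 20, 22, s), (1, x, 20, 22, v), (16, t, 25, 13, k), (16, v, 38, 2, k), (7, k, 30, 32, c), (7, k, 30, 32, p), (7, k, 30, 32, r)}
Keep only column(s) G, F, B: {(1, 10, s), (1, 10, v), (1, 20, s), (1, 20, v), (1, 28, s), (1, 28, v), (16, 25, k), (16, 38, k), (7, 30, c), (7, 30, p), (7, 30, r)}
Filtering on F > G AND B ≠ v leaves {(1, 10, s), (1, 20, s), (1, 28, s), (16, 25, k), (16, 38, k), (7, 30, c), (7, 30, p), (7, 30, r)}.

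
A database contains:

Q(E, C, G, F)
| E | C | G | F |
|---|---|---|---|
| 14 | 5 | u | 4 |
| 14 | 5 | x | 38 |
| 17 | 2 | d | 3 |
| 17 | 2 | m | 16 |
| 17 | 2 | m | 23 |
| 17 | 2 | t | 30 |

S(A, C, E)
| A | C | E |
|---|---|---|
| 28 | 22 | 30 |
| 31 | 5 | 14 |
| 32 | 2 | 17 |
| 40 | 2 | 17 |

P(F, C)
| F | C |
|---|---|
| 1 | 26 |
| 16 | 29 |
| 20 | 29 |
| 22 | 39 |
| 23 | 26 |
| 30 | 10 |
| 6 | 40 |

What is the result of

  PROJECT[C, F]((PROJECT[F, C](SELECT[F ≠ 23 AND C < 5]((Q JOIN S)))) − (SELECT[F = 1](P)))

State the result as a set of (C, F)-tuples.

{(2, 16), (2, 3), (2, 30)}

Joining Q and S on E, C yields {(14, 5, u, 4, 31), (14, 5, x, 38, 31), (17, 2, d, 3, 32), (17, 2, d, 3, 40), (17, 2, m, 16, 32), (17, 2, m, 16, 40), (17, 2, m, 23, 32), (17, 2, m, 23, 40), (17, 2, t, 30, 32), (17, 2, t, 30, 40)}.
σ[F ≠ 23 AND C < 5]: keep tuples satisfying F ≠ 23 AND C < 5 → {(17, 2, d, 3, 32), (17, 2, d, 3, 40), (17, 2, m, 16, 32), (17, 2, m, 16, 40), (17, 2, t, 30, 32), (17, 2, t, 30, 40)}
Keep only column(s) F, C (3 duplicate(s) eliminated): {(16, 2), (3, 2), (30, 2)}
σ[F = 1]: keep tuples satisfying F = 1 → {(1, 26)}
Set difference of the two operands is {(16, 2), (3, 2), (30, 2)}.
Keep only column(s) C, F: {(2, 16), (2, 3), (2, 30)}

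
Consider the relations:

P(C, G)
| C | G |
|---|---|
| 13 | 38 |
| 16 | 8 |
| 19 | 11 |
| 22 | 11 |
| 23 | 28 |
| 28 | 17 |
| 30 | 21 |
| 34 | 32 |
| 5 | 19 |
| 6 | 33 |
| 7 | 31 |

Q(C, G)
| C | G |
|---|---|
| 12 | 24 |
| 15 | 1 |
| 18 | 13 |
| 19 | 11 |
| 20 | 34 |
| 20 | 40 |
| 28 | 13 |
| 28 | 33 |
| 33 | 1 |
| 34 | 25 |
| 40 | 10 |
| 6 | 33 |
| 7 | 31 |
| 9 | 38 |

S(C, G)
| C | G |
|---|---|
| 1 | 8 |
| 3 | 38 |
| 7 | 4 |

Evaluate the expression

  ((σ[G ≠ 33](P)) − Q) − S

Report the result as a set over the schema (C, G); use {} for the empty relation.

{(13, 38), (16, 8), (22, 11), (23, 28), (28, 17), (30, 21), (34, 32), (5, 19)}

Filtering on G ≠ 33 leaves {(13, 38), (16, 8), (19, 11), (22, 11), (23, 28), (28, 17), (30, 21), (34, 32), (5, 19), (7, 31)}.
Set difference of the two operands is {(13, 38), (16, 8), (22, 11), (23, 28), (28, 17), (30, 21), (34, 32), (5, 19)}.
Set difference of the two operands is {(13, 38), (16, 8), (22, 11), (23, 28), (28, 17), (30, 21), (34, 32), (5, 19)}.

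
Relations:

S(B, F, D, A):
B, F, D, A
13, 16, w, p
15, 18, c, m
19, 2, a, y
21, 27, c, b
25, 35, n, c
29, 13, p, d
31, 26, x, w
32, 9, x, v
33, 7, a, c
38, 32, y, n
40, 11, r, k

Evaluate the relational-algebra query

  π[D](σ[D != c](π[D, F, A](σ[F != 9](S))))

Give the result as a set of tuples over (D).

Apply σ_{F != 9}; surviving tuples: {(13, 16, w, p), (15, 18, c, m), (19, 2, a, y), (21, 27, c, b), (25, 35, n, c), (29, 13, p, d), (31, 26, x, w), (33, 7, a, c), (38, 32, y, n), (40, 11, r, k)}
Projecting to D, F, A: {(a, 2, y), (a, 7, c), (c, 18, m), (c, 27, b), (n, 35, c), (p, 13, d), (r, 11, k), (w, 16, p), (x, 26, w), (y, 32, n)}
Apply σ_{D != c}; surviving tuples: {(a, 2, y), (a, 7, c), (n, 35, c), (p, 13, d), (r, 11, k), (w, 16, p), (x, 26, w), (y, 32, n)}
Projecting to D (1 duplicate(s) eliminated): {a, n, p, r, w, x, y}

{a, n, p, r, w, x, y}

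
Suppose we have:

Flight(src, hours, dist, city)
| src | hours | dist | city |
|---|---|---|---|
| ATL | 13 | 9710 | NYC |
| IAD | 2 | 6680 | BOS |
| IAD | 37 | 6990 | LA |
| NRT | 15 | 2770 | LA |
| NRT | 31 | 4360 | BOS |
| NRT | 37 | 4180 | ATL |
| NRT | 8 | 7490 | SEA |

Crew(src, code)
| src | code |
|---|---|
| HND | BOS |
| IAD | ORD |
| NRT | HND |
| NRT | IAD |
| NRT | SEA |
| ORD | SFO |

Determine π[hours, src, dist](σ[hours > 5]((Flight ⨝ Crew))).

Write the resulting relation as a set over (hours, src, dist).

{(15, NRT, 2770), (31, NRT, 4360), (37, IAD, 6990), (37, NRT, 4180), (8, NRT, 7490)}

Flight ⋈ Crew (natural join on src): {(IAD, 2, 6680, BOS, ORD), (IAD, 37, 6990, LA, ORD), (NRT, 15, 2770, LA, HND), (NRT, 15, 2770, LA, IAD), (NRT, 15, 2770, LA, SEA), (NRT, 31, 4360, BOS, HND), (NRT, 31, 4360, BOS, IAD), (NRT, 31, 4360, BOS, SEA), (NRT, 37, 4180, ATL, HND), (NRT, 37, 4180, ATL, IAD), (NRT, 37, 4180, ATL, SEA), (NRT, 8, 7490, SEA, HND), (NRT, 8, 7490, SEA, IAD), (NRT, 8, 7490, SEA, SEA)}
Filtering on hours > 5 leaves {(IAD, 37, 6990, LA, ORD), (NRT, 15, 2770, LA, HND), (NRT, 15, 2770, LA, IAD), (NRT, 15, 2770, LA, SEA), (NRT, 31, 4360, BOS, HND), (NRT, 31, 4360, BOS, IAD), (NRT, 31, 4360, BOS, SEA), (NRT, 37, 4180, ATL, HND), (NRT, 37, 4180, ATL, IAD), (NRT, 37, 4180, ATL, SEA), (NRT, 8, 7490, SEA, HND), (NRT, 8, 7490, SEA, IAD), (NRT, 8, 7490, SEA, SEA)}.
Projecting to hours, src, dist (8 duplicate(s) eliminated): {(15, NRT, 2770), (31, NRT, 4360), (37, IAD, 6990), (37, NRT, 4180), (8, NRT, 7490)}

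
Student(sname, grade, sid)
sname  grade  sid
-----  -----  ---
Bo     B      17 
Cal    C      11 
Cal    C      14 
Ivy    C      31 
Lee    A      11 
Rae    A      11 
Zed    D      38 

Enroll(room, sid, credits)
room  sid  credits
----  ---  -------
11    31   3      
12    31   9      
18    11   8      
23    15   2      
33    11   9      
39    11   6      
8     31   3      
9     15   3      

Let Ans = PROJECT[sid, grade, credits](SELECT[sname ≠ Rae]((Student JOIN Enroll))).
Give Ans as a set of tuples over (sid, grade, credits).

Natural join on sid: {(Cal, C, 11, 18, 8), (Cal, C, 11, 33, 9), (Cal, C, 11, 39, 6), (Ivy, C, 31, 11, 3), (Ivy, C, 31, 12, 9), (Ivy, C, 31, 8, 3), (Lee, A, 11, 18, 8), (Lee, A, 11, 33, 9), (Lee, A, 11, 39, 6), (Rae, A, 11, 18, 8), (Rae, A, 11, 33, 9), (Rae, A, 11, 39, 6)}
Selection sname ≠ Rae: {(Cal, C, 11, 18, 8), (Cal, C, 11, 33, 9), (Cal, C, 11, 39, 6), (Ivy, C, 31, 11, 3), (Ivy, C, 31, 12, 9), (Ivy, C, 31, 8, 3), (Lee, A, 11, 18, 8), (Lee, A, 11, 33, 9), (Lee, A, 11, 39, 6)}
Keep only column(s) sid, grade, credits (1 duplicate(s) eliminated): {(11, A, 6), (11, A, 8), (11, A, 9), (11, C, 6), (11, C, 8), (11, C, 9), (31, C, 3), (31, C, 9)}

{(11, A, 6), (11, A, 8), (11, A, 9), (11, C, 6), (11, C, 8), (11, C, 9), (31, C, 3), (31, C, 9)}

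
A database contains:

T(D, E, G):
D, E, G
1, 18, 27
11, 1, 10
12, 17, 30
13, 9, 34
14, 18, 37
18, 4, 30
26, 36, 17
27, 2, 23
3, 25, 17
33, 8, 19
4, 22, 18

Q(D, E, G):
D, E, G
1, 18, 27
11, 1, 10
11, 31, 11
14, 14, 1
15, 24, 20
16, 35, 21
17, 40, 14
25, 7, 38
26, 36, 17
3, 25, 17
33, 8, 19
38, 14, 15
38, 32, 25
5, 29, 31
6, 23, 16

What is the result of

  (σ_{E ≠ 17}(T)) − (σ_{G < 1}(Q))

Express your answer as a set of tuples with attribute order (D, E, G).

{(1, 18, 27), (11, 1, 10), (13, 9, 34), (14, 18, 37), (18, 4, 30), (26, 36, 17), (27, 2, 23), (3, 25, 17), (33, 8, 19), (4, 22, 18)}

Apply σ_{E ≠ 17}; surviving tuples: {(1, 18, 27), (11, 1, 10), (13, 9, 34), (14, 18, 37), (18, 4, 30), (26, 36, 17), (27, 2, 23), (3, 25, 17), (33, 8, 19), (4, 22, 18)}
Apply σ_{G < 1}; surviving tuples: {}
Difference: {(1, 18, 27), (11, 1, 10), (13, 9, 34), (14, 18, 37), (18, 4, 30), (26, 36, 17), (27, 2, 23), (3, 25, 17), (33, 8, 19), (4, 22, 18)} with {} → {(1, 18, 27), (11, 1, 10), (13, 9, 34), (14, 18, 37), (18, 4, 30), (26, 36, 17), (27, 2, 23), (3, 25, 17), (33, 8, 19), (4, 22, 18)}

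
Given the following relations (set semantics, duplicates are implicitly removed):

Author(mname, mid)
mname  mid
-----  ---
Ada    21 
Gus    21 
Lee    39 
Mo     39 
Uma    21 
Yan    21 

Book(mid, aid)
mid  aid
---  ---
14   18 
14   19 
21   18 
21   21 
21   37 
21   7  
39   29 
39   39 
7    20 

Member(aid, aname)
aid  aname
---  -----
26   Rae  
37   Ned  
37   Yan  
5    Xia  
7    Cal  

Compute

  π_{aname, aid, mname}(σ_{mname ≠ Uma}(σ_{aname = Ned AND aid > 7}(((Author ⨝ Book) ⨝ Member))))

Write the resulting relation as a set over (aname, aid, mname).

{(Ned, 37, Ada), (Ned, 37, Gus), (Ned, 37, Yan)}

Author ⋈ Book (natural join on mid): {(Ada, 21, 18), (Ada, 21, 21), (Ada, 21, 37), (Ada, 21, 7), (Gus, 21, 18), (Gus, 21, 21), (Gus, 21, 37), (Gus, 21, 7), (Lee, 39, 29), (Lee, 39, 39), (Mo, 39, 29), (Mo, 39, 39), (Uma, 21, 18), (Uma, 21, 21), (Uma, 21, 37), (Uma, 21, 7), (Yan, 21, 18), (Yan, 21, 21), (Yan, 21, 37), (Yan, 21, 7)}
(Author ⨝ Book) ⋈ Member (natural join on aid): {(Ada, 21, 37, Ned), (Ada, 21, 37, Yan), (Ada, 21, 7, Cal), (Gus, 21, 37, Ned), (Gus, 21, 37, Yan), (Gus, 21, 7, Cal), (Uma, 21, 37, Ned), (Uma, 21, 37, Yan), (Uma, 21, 7, Cal), (Yan, 21, 37, Ned), (Yan, 21, 37, Yan), (Yan, 21, 7, Cal)}
Selection aname = Ned AND aid > 7: {(Ada, 21, 37, Ned), (Gus, 21, 37, Ned), (Uma, 21, 37, Ned), (Yan, 21, 37, Ned)}
Selection mname ≠ Uma: {(Ada, 21, 37, Ned), (Gus, 21, 37, Ned), (Yan, 21, 37, Ned)}
Projecting to aname, aid, mname: {(Ned, 37, Ada), (Ned, 37, Gus), (Ned, 37, Yan)}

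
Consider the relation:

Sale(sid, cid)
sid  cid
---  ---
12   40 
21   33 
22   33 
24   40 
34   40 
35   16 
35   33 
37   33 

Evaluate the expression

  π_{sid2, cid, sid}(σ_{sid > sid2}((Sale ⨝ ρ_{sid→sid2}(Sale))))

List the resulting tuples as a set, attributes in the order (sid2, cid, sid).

{(12, 40, 24), (12, 40, 34), (21, 33, 22), (21, 33, 35), (21, 33, 37), (22, 33, 35), (22, 33, 37), (24, 40, 34), (35, 33, 37)}

ρ[sid→sid2]: schema becomes (sid2, cid); tuples unchanged.
Joining Sale and ρ_{sid→sid2}(Sale) on cid yields {(12, 40, 12), (12, 40, 24), (12, 40, 34), (21, 33, 21), (21, 33, 22), (21, 33, 35), (21, 33, 37), (22, 33, 21), (22, 33, 22), (22, 33, 35), (22, 33, 37), (24, 40, 12), (24, 40, 24), (24, 40, 34), (34, 40, 12), (34, 40, 24), (34, 40, 34), (35, 16, 35), (35, 33, 21), (35, 33, 22), (35, 33, 35), (35, 33, 37), (37, 33, 21), (37, 33, 22), (37, 33, 35), (37, 33, 37)}.
Selection sid > sid2: {(22, 33, 21), (24, 40, 12), (34, 40, 12), (34, 40, 24), (35, 33, 21), (35, 33, 22), (37, 33, 21), (37, 33, 22), (37, 33, 35)}
π[sid2, cid, sid]: project onto (sid2, cid, sid) → {(12, 40, 24), (12, 40, 34), (21, 33, 22), (21, 33, 35), (21, 33, 37), (22, 33, 35), (22, 33, 37), (24, 40, 34), (35, 33, 37)}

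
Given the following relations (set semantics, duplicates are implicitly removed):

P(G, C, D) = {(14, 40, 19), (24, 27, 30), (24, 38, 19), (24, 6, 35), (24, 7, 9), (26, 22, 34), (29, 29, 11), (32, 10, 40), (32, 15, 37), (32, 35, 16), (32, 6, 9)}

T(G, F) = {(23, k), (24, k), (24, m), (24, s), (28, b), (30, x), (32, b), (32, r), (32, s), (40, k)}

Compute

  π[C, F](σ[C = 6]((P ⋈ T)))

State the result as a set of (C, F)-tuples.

Joining P and T on G yields {(24, 27, 30, k), (24, 27, 30, m), (24, 27, 30, s), (24, 38, 19, k), (24, 38, 19, m), (24, 38, 19, s), (24, 6, 35, k), (24, 6, 35, m), (24, 6, 35, s), (24, 7, 9, k), (24, 7, 9, m), (24, 7, 9, s), (32, 10, 40, b), (32, 10, 40, r), (32, 10, 40, s), (32, 15, 37, b), (32, 15, 37, r), (32, 15, 37, s), (32, 35, 16, b), (32, 35, 16, r), (32, 35, 16, s), (32, 6, 9, b), (32, 6, 9, r), (32, 6, 9, s)}.
Filtering on C = 6 leaves {(24, 6, 35, k), (24, 6, 35, m), (24, 6, 35, s), (32, 6, 9, b), (32, 6, 9, r), (32, 6, 9, s)}.
π_{C, F} gives {(6, b), (6, k), (6, m), (6, r), (6, s)} (1 duplicate(s) eliminated).

{(6, b), (6, k), (6, m), (6, r), (6, s)}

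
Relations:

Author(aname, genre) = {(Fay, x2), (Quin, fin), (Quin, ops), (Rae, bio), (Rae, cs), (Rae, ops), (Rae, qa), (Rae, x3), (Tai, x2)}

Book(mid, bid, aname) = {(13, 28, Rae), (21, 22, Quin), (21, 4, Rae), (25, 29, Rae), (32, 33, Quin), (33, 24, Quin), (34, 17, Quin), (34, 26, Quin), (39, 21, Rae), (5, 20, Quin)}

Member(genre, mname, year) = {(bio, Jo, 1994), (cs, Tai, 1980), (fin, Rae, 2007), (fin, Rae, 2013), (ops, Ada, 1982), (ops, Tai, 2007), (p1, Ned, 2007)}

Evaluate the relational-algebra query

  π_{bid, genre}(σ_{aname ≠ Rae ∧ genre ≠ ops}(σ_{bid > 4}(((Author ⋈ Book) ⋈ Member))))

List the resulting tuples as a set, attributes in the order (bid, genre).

{(17, fin), (20, fin), (22, fin), (24, fin), (26, fin), (33, fin)}

Author ⋈ Book (natural join on aname): {(Quin, fin, 21, 22), (Quin, fin, 32, 33), (Quin, fin, 33, 24), (Quin, fin, 34, 17), (Quin, fin, 34, 26), (Quin, fin, 5, 20), (Quin, ops, 21, 22), (Quin, ops, 32, 33), (Quin, ops, 33, 24), (Quin, ops, 34, 17), (Quin, ops, 34, 26), (Quin, ops, 5, 20), (Rae, bio, 13, 28), (Rae, bio, 21, 4), (Rae, bio, 25, 29), (Rae, bio, 39, 21), (Rae, cs, 13, 28), (Rae, cs, 21, 4), (Rae, cs, 25, 29), (Rae, cs, 39, 21), (Rae, ops, 13, 28), (Rae, ops, 21, 4), (Rae, ops, 25, 29), (Rae, ops, 39, 21), (Rae, qa, 13, 28), (Rae, qa, 21, 4), (Rae, qa, 25, 29), (Rae, qa, 39, 21), (Rae, x3, 13, 28), (Rae, x3, 21, 4), (Rae, x3, 25, 29), (Rae, x3, 39, 21)}
(Author ⋈ Book) ⋈ Member (natural join on genre): {(Quin, fin, 21, 22, Rae, 2007), (Quin, fin, 21, 22, Rae, 2013), (Quin, fin, 32, 33, Rae, 2007), (Quin, fin, 32, 33, Rae, 2013), (Quin, fin, 33, 24, Rae, 2007), (Quin, fin, 33, 24, Rae, 2013), (Quin, fin, 34, 17, Rae, 2007), (Quin, fin, 34, 17, Rae, 2013), (Quin, fin, 34, 26, Rae, 2007), (Quin, fin, 34, 26, Rae, 2013), (Quin, fin, 5, 20, Rae, 2007), (Quin, fin, 5, 20, Rae, 2013), (Quin, ops, 21, 22, Ada, 1982), (Quin, ops, 21, 22, Tai, 2007), (Quin, ops, 32, 33, Ada, 1982), (Quin, ops, 32, 33, Tai, 2007), (Quin, ops, 33, 24, Ada, 1982), (Quin, ops, 33, 24, Tai, 2007), (Quin, ops, 34, 17, Ada, 1982), (Quin, ops, 34, 17, Tai, 2007), (Quin, ops, 34, 26, Ada, 1982), (Quin, ops, 34, 26, Tai, 2007), (Quin, ops, 5, 20, Ada, 1982), (Quin, ops, 5, 20, Tai, 2007), (Rae, bio, 13, 28, Jo, 1994), (Rae, bio, 21, 4, Jo, 1994), (Rae, bio, 25, 29, Jo, 1994), (Rae, bio, 39, 21, Jo, 1994), (Rae, cs, 13, 28, Tai, 1980), (Rae, cs, 21, 4, Tai, 1980), (Rae, cs, 25, 29, Tai, 1980), (Rae, cs, 39, 21, Tai, 1980), (Rae, ops, 13, 28, Ada, 1982), (Rae, ops, 13, 28, Tai, 2007), (Rae, ops, 21, 4, Ada, 1982), (Rae, ops, 21, 4, Tai, 2007), (Rae, ops, 25, 29, Ada, 1982), (Rae, ops, 25, 29, Tai, 2007), (Rae, ops, 39, 21, Ada, 1982), (Rae, ops, 39, 21, Tai, 2007)}
Filtering on bid > 4 leaves {(Quin, fin, 21, 22, Rae, 2007), (Quin, fin, 21, 22, Rae, 2013), (Quin, fin, 32, 33, Rae, 2007), (Quin, fin, 32, 33, Rae, 2013), (Quin, fin, 33, 24, Rae, 2007), (Quin, fin, 33, 24, Rae, 2013), (Quin, fin, 34, 17, Rae, 2007), (Quin, fin, 34, 17, Rae, 2013), (Quin, fin, 34, 26, Rae, 2007), (Quin, fin, 34, 26, Rae, 2013), (Quin, fin, 5, 20, Rae, 2007), (Quin, fin, 5, 20, Rae, 2013), (Quin, ops, 21, 22, Ada, 1982), (Quin, ops, 21, 22, Tai, 2007), (Quin, ops, 32, 33, Ada, 1982), (Quin, ops, 32, 33, Tai, 2007), (Quin, ops, 33, 24, Ada, 1982), (Quin, ops, 33, 24, Tai, 2007), (Quin, ops, 34, 17, Ada, 1982), (Quin, ops, 34, 17, Tai, 2007), (Quin, ops, 34, 26, Ada, 1982), (Quin, ops, 34, 26, Tai, 2007), (Quin, ops, 5, 20, Ada, 1982), (Quin, ops, 5, 20, Tai, 2007), (Rae, bio, 13, 28, Jo, 1994), (Rae, bio, 25, 29, Jo, 1994), (Rae, bio, 39, 21, Jo, 1994), (Rae, cs, 13, 28, Tai, 1980), (Rae, cs, 25, 29, Tai, 1980), (Rae, cs, 39, 21, Tai, 1980), (Rae, ops, 13, 28, Ada, 1982), (Rae, ops, 13, 28, Tai, 2007), (Rae, ops, 25, 29, Ada, 1982), (Rae, ops, 25, 29, Tai, 2007), (Rae, ops, 39, 21, Ada, 1982), (Rae, ops, 39, 21, Tai, 2007)}.
Filtering on aname ≠ Rae ∧ genre ≠ ops leaves {(Quin, fin, 21, 22, Rae, 2007), (Quin, fin, 21, 22, Rae, 2013), (Quin, fin, 32, 33, Rae, 2007), (Quin, fin, 32, 33, Rae, 2013), (Quin, fin, 33, 24, Rae, 2007), (Quin, fin, 33, 24, Rae, 2013), (Quin, fin, 34, 17, Rae, 2007), (Quin, fin, 34, 17, Rae, 2013), (Quin, fin, 34, 26, Rae, 2007), (Quin, fin, 34, 26, Rae, 2013), (Quin, fin, 5, 20, Rae, 2007), (Quin, fin, 5, 20, Rae, 2013)}.
π_{bid, genre} gives {(17, fin), (20, fin), (22, fin), (24, fin), (26, fin), (33, fin)} (6 duplicate(s) eliminated).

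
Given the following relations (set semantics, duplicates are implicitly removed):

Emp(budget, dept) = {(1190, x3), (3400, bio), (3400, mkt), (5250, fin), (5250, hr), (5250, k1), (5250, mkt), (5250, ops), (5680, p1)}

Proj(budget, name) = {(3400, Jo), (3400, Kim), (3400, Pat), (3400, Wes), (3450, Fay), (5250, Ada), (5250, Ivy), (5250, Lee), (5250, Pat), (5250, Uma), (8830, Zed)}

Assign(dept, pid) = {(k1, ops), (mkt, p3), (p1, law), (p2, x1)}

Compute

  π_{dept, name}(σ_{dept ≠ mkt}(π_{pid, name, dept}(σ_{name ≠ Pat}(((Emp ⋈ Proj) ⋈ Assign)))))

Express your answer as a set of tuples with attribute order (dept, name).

{(k1, Ada), (k1, Ivy), (k1, Lee), (k1, Uma)}

Natural join on budget: {(3400, bio, Jo), (3400, bio, Kim), (3400, bio, Pat), (3400, bio, Wes), (3400, mkt, Jo), (3400, mkt, Kim), (3400, mkt, Pat), (3400, mkt, Wes), (5250, fin, Ada), (5250, fin, Ivy), (5250, fin, Lee), (5250, fin, Pat), (5250, fin, Uma), (5250, hr, Ada), (5250, hr, Ivy), (5250, hr, Lee), (5250, hr, Pat), (5250, hr, Uma), (5250, k1, Ada), (5250, k1, Ivy), (5250, k1, Lee), (5250, k1, Pat), (5250, k1, Uma), (5250, mkt, Ada), (5250, mkt, Ivy), (5250, mkt, Lee), (5250, mkt, Pat), (5250, mkt, Uma), (5250, ops, Ada), (5250, ops, Ivy), (5250, ops, Lee), (5250, ops, Pat), (5250, ops, Uma)}
Natural join on dept: {(3400, mkt, Jo, p3), (3400, mkt, Kim, p3), (3400, mkt, Pat, p3), (3400, mkt, Wes, p3), (5250, k1, Ada, ops), (5250, k1, Ivy, ops), (5250, k1, Lee, ops), (5250, k1, Pat, ops), (5250, k1, Uma, ops), (5250, mkt, Ada, p3), (5250, mkt, Ivy, p3), (5250, mkt, Lee, p3), (5250, mkt, Pat, p3), (5250, mkt, Uma, p3)}
Apply σ_{name ≠ Pat}; surviving tuples: {(3400, mkt, Jo, p3), (3400, mkt, Kim, p3), (3400, mkt, Wes, p3), (5250, k1, Ada, ops), (5250, k1, Ivy, ops), (5250, k1, Lee, ops), (5250, k1, Uma, ops), (5250, mkt, Ada, p3), (5250, mkt, Ivy, p3), (5250, mkt, Lee, p3), (5250, mkt, Uma, p3)}
π_{pid, name, dept} gives {(ops, Ada, k1), (ops, Ivy, k1), (ops, Lee, k1), (ops, Uma, k1), (p3, Ada, mkt), (p3, Ivy, mkt), (p3, Jo, mkt), (p3, Kim, mkt), (p3, Lee, mkt), (p3, Uma, mkt), (p3, Wes, mkt)}.
Apply σ_{dept ≠ mkt}; surviving tuples: {(ops, Ada, k1), (ops, Ivy, k1), (ops, Lee, k1), (ops, Uma, k1)}
π_{dept, name} gives {(k1, Ada), (k1, Ivy), (k1, Lee), (k1, Uma)}.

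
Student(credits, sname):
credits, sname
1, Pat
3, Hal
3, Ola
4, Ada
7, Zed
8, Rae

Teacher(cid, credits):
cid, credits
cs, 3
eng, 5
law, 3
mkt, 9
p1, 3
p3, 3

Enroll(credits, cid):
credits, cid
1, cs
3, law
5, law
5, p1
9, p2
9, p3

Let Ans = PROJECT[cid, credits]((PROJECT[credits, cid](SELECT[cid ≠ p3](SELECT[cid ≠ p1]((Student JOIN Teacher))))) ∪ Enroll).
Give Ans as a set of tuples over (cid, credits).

{(cs, 1), (cs, 3), (law, 3), (law, 5), (p1, 5), (p2, 9), (p3, 9)}

Joining Student and Teacher on credits yields {(3, Hal, cs), (3, Hal, law), (3, Hal, p1), (3, Hal, p3), (3, Ola, cs), (3, Ola, law), (3, Ola, p1), (3, Ola, p3)}.
Apply σ_{cid ≠ p1}; surviving tuples: {(3, Hal, cs), (3, Hal, law), (3, Hal, p3), (3, Ola, cs), (3, Ola, law), (3, Ola, p3)}
Apply σ_{cid ≠ p3}; surviving tuples: {(3, Hal, cs), (3, Hal, law), (3, Ola, cs), (3, Ola, law)}
π_{credits, cid} gives {(3, cs), (3, law)} (2 duplicate(s) eliminated).
Taking the union: {(1, cs), (3, cs), (3, law), (5, law), (5, p1), (9, p2), (9, p3)}
π_{cid, credits} gives {(cs, 1), (cs, 3), (law, 3), (law, 5), (p1, 5), (p2, 9), (p3, 9)}.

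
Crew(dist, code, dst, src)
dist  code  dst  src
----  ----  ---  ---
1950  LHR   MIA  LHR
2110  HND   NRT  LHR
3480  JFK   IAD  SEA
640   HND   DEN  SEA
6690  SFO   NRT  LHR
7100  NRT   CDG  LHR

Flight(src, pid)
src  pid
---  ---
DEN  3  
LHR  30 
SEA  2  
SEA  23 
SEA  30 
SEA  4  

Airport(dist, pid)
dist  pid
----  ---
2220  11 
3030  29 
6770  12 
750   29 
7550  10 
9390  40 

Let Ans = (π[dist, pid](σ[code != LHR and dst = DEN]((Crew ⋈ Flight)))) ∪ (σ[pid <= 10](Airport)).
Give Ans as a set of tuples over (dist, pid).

Joining Crew and Flight on src yields {(1950, LHR, MIA, LHR, 30), (2110, HND, NRT, LHR, 30), (3480, JFK, IAD, SEA, 2), (3480, JFK, IAD, SEA, 23), (3480, JFK, IAD, SEA, 30), (3480, JFK, IAD, SEA, 4), (640, HND, DEN, SEA, 2), (640, HND, DEN, SEA, 23), (640, HND, DEN, SEA, 30), (640, HND, DEN, SEA, 4), (6690, SFO, NRT, LHR, 30), (7100, NRT, CDG, LHR, 30)}.
Apply σ_{code != LHR and dst = DEN}; surviving tuples: {(640, HND, DEN, SEA, 2), (640, HND, DEN, SEA, 23), (640, HND, DEN, SEA, 30), (640, HND, DEN, SEA, 4)}
π[dist, pid]: project onto (dist, pid) → {(640, 2), (640, 23), (640, 30), (640, 4)}
Apply σ_{pid <= 10}; surviving tuples: {(7550, 10)}
Set union of the two operands is {(640, 2), (640, 23), (640, 30), (640, 4), (7550, 10)}.

{(640, 2), (640, 23), (640, 30), (640, 4), (7550, 10)}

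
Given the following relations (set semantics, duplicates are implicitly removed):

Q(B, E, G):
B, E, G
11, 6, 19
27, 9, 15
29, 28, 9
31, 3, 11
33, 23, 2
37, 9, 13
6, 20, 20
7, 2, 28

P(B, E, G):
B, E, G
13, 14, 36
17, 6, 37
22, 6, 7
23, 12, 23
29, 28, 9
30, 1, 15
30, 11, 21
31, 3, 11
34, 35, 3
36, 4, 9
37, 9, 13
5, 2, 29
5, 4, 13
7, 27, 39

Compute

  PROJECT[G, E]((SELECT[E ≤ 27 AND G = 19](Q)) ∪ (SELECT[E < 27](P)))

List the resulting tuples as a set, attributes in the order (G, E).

Selection E ≤ 27 AND G = 19: {(11, 6, 19)}
Selection E < 27: {(13, 14, 36), (17, 6, 37), (22, 6, 7), (23, 12, 23), (30, 1, 15), (30, 11, 21), (31, 3, 11), (36, 4, 9), (37, 9, 13), (5, 2, 29), (5, 4, 13)}
Taking the union: {(11, 6, 19), (13, 14, 36), (17, 6, 37), (22, 6, 7), (23, 12, 23), (30, 1, 15), (30, 11, 21), (31, 3, 11), (36, 4, 9), (37, 9, 13), (5, 2, 29), (5, 4, 13)}
Keep only column(s) G, E: {(11, 3), (13, 4), (13, 9), (15, 1), (19, 6), (21, 11), (23, 12), (29, 2), (36, 14), (37, 6), (7, 6), (9, 4)}

{(11, 3), (13, 4), (13, 9), (15, 1), (19, 6), (21, 11), (23, 12), (29, 2), (36, 14), (37, 6), (7, 6), (9, 4)}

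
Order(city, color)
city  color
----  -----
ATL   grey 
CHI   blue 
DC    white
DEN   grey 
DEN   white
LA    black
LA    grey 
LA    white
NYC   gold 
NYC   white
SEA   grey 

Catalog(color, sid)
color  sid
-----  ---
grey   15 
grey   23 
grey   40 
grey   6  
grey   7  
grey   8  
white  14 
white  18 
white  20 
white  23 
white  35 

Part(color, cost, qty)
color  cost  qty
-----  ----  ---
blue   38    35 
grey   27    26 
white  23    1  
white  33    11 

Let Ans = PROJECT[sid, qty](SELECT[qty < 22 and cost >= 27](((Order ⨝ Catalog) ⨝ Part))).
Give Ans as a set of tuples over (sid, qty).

{(14, 11), (18, 11), (20, 11), (23, 11), (35, 11)}

Natural join on color: {(ATL, grey, 15), (ATL, grey, 23), (ATL, grey, 40), (ATL, grey, 6), (ATL, grey, 7), (ATL, grey, 8), (DC, white, 14), (DC, white, 18), (DC, white, 20), (DC, white, 23), (DC, white, 35), (DEN, grey, 15), (DEN, grey, 23), (DEN, grey, 40), (DEN, grey, 6), (DEN, grey, 7), (DEN, grey, 8), (DEN, white, 14), (DEN, white, 18), (DEN, white, 20), (DEN, white, 23), (DEN, white, 35), (LA, grey, 15), (LA, grey, 23), (LA, grey, 40), (LA, grey, 6), (LA, grey, 7), (LA, grey, 8), (LA, white, 14), (LA, white, 18), (LA, white, 20), (LA, white, 23), (LA, white, 35), (NYC, white, 14), (NYC, white, 18), (NYC, white, 20), (NYC, white, 23), (NYC, white, 35), (SEA, grey, 15), (SEA, grey, 23), (SEA, grey, 40), (SEA, grey, 6), (SEA, grey, 7), (SEA, grey, 8)}
Natural join on color: {(ATL, grey, 15, 27, 26), (ATL, grey, 23, 27, 26), (ATL, grey, 40, 27, 26), (ATL, grey, 6, 27, 26), (ATL, grey, 7, 27, 26), (ATL, grey, 8, 27, 26), (DC, white, 14, 23, 1), (DC, white, 14, 33, 11), (DC, white, 18, 23, 1), (DC, white, 18, 33, 11), (DC, white, 20, 23, 1), (DC, white, 20, 33, 11), (DC, white, 23, 23, 1), (DC, white, 23, 33, 11), (DC, white, 35, 23, 1), (DC, white, 35, 33, 11), (DEN, grey, 15, 27, 26), (DEN, grey, 23, 27, 26), (DEN, grey, 40, 27, 26), (DEN, grey, 6, 27, 26), (DEN, grey, 7, 27, 26), (DEN, grey, 8, 27, 26), (DEN, white, 14, 23, 1), (DEN, white, 14, 33, 11), (DEN, white, 18, 23, 1), (DEN, white, 18, 33, 11), (DEN, white, 20, 23, 1), (DEN, white, 20, 33, 11), (DEN, white, 23, 23, 1), (DEN, white, 23, 33, 11), (DEN, white, 35, 23, 1), (DEN, white, 35, 33, 11), (LA, grey, 15, 27, 26), (LA, grey, 23, 27, 26), (LA, grey, 40, 27, 26), (LA, grey, 6, 27, 26), (LA, grey, 7, 27, 26), (LA, grey, 8, 27, 26), (LA, white, 14, 23, 1), (LA, white, 14, 33, 11), (LA, white, 18, 23, 1), (LA, white, 18, 33, 11), (LA, white, 20, 23, 1), (LA, white, 20, 33, 11), (LA, white, 23, 23, 1), (LA, white, 23, 33, 11), (LA, white, 35, 23, 1), (LA, white, 35, 33, 11), (NYC, white, 14, 23, 1), (NYC, white, 14, 33, 11), (NYC, white, 18, 23, 1), (NYC, white, 18, 33, 11), (NYC, white, 20, 23, 1), (NYC, white, 20, 33, 11), (NYC, white, 23, 23, 1), (NYC, white, 23, 33, 11), (NYC, white, 35, 23, 1), (NYC, white, 35, 33, 11), (SEA, grey, 15, 27, 26), (SEA, grey, 23, 27, 26), (SEA, grey, 40, 27, 26), (SEA, grey, 6, 27, 26), (SEA, grey, 7, 27, 26), (SEA, grey, 8, 27, 26)}
σ[qty < 22 and cost >= 27]: keep tuples satisfying qty < 22 and cost >= 27 → {(DC, white, 14, 33, 11), (DC, white, 18, 33, 11), (DC, white, 20, 33, 11), (DC, white, 23, 33, 11), (DC, white, 35, 33, 11), (DEN, white, 14, 33, 11), (DEN, white, 18, 33, 11), (DEN, white, 20, 33, 11), (DEN, white, 23, 33, 11), (DEN, white, 35, 33, 11), (LA, white, 14, 33, 11), (LA, white, 18, 33, 11), (LA, white, 20, 33, 11), (LA, white, 23, 33, 11), (LA, white, 35, 33, 11), (NYC, white, 14, 33, 11), (NYC, white, 18, 33, 11), (NYC, white, 20, 33, 11), (NYC, white, 23, 33, 11), (NYC, white, 35, 33, 11)}
π_{sid, qty} gives {(14, 11), (18, 11), (20, 11), (23, 11), (35, 11)} (15 duplicate(s) eliminated).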